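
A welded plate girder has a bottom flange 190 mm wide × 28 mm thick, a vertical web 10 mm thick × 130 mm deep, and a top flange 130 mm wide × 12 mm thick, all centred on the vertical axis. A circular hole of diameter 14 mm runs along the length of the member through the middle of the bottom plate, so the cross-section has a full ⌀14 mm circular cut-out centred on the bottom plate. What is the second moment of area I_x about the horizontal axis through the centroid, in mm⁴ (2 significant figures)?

Treat the section as a set of non-overlapping primitives; coordinates are from the bounding-box lower-left.
Bottom plate: 190 × 28, A = 5 320 mm², y = 14 mm, Ī = 347 573 mm⁴.
Web plate: 10 × 130, A = 1 300 mm², y = 93 mm, Ī = 1 830 833 mm⁴.
Top plate: 130 × 12, A = 1 560 mm², y = 164 mm, Ī = 18 720 mm⁴.
Hole (subtracted): ⌀14, A = 153.9 mm², y = 14 mm, Ī = 1 886 mm⁴.
Centroid: ȳ = ΣA·y / ΣA = 55.95 mm.
Transfer each piece to the horizontal axis through the centroid using Ī + A·d² with d = y − 55.95:
  bottom plate: d = -41.95 mm → contributes +9 710 095 mm⁴
  web plate: d = 37.05 mm → contributes +3 615 266 mm⁴
  top plate: d = 108 mm → contributes +18 231 130 mm⁴
  hole: d = -41.95 mm → contributes −272 797 mm⁴
Total I = 31 283 695 mm⁴.

I_x ≈ 3.1 × 10⁷ mm⁴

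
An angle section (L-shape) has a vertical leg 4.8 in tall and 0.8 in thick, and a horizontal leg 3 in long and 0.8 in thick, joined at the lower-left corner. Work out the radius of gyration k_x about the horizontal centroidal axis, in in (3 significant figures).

Treat the section as a set of non-overlapping primitives; coordinates are from the bounding-box lower-left.
Vertical leg: 0.8 × 4.8, A = 3.84 in², y = 2.4 in, Ī = 7.3728 in⁴.
Horizontal leg (remainder): 2.2 × 0.8, A = 1.76 in², y = 0.4 in, Ī = 0.093867 in⁴.
Centroid: ȳ = ΣA·y / ΣA = 1.7714 in.
Transfer each piece to the horizontal centroidal axis using Ī + A·d² with d = y − 1.7714:
  vertical leg: d = 0.62857 in → contributes +8.89 in⁴
  horizontal leg (remainder): d = -1.3714 in → contributes +3.4041 in⁴
Total I = 12.294 in⁴.
Radius of gyration: k = √(I/A) = √(12.294 / 5.6) = 1.4817 in.

k_x ≈ 1.48 in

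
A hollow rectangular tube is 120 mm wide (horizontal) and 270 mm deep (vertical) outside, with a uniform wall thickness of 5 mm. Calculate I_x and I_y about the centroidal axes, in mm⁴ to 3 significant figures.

Decompose the section into non-overlapping parts with the origin at the bottom-left of its bounding rectangle.
Outer rectangle: 120 × 270, A = 32 400 mm², y = 135 mm, Ī = 196 830 000 mm⁴.
Inner void (subtracted): 110 × 260, A = 28 600 mm², y = 135 mm, Ī = 161 113 333 mm⁴.
By symmetry the centroid is at mid-height, ȳ = 135 mm.
All pieces are centred on the centroidal x-axis, so I = ΣĪ (holes subtracted) = 35 716 667 mm⁴.
Repeating about the centroidal y-axis gives I_y = 10 041 667 mm⁴.

I_x ≈ 3.57 × 10⁷ mm⁴, I_y ≈ 1.00 × 10⁷ mm⁴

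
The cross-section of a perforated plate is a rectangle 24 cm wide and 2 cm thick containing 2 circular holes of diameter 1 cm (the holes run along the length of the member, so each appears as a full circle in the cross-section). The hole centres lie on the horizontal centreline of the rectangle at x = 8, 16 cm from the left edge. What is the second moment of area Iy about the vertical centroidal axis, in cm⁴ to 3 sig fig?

Break the section into simple shapes (no overlaps), measuring from the bottom-left corner of the bounding box.
Plate: 24 × 2, A = 48 cm², x = 12 cm, Ī = 2 304 cm⁴.
Hole 1 (subtracted): ⌀1, A = 0.7854 cm², x = 8 cm, Ī = 0.049087 cm⁴.
Hole 2 (subtracted): ⌀1, A = 0.7854 cm², x = 16 cm, Ī = 0.049087 cm⁴.
By symmetry the centroid is at mid-width, x̄ = 12 cm.
Transfer each piece to the vertical centroidal axis using Ī + A·d² with d = x − 12:
  plate: d = 0 cm → contributes +2 304 cm⁴
  hole 1: d = -4 cm → contributes −12.615 cm⁴
  hole 2: d = 4 cm → contributes −12.615 cm⁴
Total I = 2278.8 cm⁴.

Iy ≈ 2280 cm⁴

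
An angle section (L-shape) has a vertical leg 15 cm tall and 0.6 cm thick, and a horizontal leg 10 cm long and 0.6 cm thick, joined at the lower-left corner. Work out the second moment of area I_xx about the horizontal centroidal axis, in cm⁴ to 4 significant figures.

Split into non-overlapping primitives; take the origin at the lower-left of the bounding box.
Vertical leg: 0.6 × 15, A = 9 cm², y = 7.5 cm, Ī = 168.75 cm⁴.
Horizontal leg (remainder): 9.4 × 0.6, A = 5.64 cm², y = 0.3 cm, Ī = 0.1692 cm⁴.
Centroid: ȳ = ΣA·y / ΣA = 4.72623 cm.
Transfer each piece to the horizontal centroidal axis using Ī + A·d² with d = y − 4.72623:
  vertical leg: d = 2.77377 cm → contributes +237.994 cm⁴
  horizontal leg (remainder): d = -4.42623 cm → contributes +110.665 cm⁴
Total I = 348.66 cm⁴.

I_xx ≈ 348.7 cm⁴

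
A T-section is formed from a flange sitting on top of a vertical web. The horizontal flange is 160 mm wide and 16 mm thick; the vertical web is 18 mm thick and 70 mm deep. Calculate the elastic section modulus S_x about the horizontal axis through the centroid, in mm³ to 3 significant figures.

Split into non-overlapping primitives; take the origin at the lower-left of the bounding box.
Flange: 160 × 16, A = 2 560 mm², y = 78 mm, Ī = 54 613 mm⁴.
Web: 18 × 70, A = 1 260 mm², y = 35 mm, Ī = 514 500 mm⁴.
Centroid: ȳ = ΣA·y / ΣA = 63.817 mm.
Transfer each piece to the horizontal axis through the centroid using Ī + A·d² with d = y − 63.817:
  flange: d = 14.183 mm → contributes +569 594 mm⁴
  web: d = -28.817 mm → contributes +1 560 811 mm⁴
Total I = 2 130 405 mm⁴.
Extreme fibre distance c = 63.817 mm; S = I/c = 33 383 mm³.

S_x ≈ 3.34 × 10⁴ mm³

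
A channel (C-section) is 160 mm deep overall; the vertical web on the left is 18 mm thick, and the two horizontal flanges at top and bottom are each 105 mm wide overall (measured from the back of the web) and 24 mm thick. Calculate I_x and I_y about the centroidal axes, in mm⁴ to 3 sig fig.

I_x ≈ 2.57 × 10⁷ mm⁴, I_y ≈ 7.41 × 10⁶ mm⁴

Break the section into simple shapes (no overlaps), measuring from the bottom-left corner of the bounding box.
Web: 18 × 160, A = 2 880 mm², y = 80 mm, Ī = 6 144 000 mm⁴.
Top flange (beyond web): 87 × 24, A = 2 088 mm², y = 148 mm, Ī = 100 224 mm⁴.
Bottom flange (beyond web): 87 × 24, A = 2 088 mm², y = 12 mm, Ī = 100 224 mm⁴.
By symmetry the centroid is at mid-height, ȳ = 80 mm.
Transfer each piece to the centroidal x-axis using Ī + A·d² with d = y − 80:
  web: d = 0 mm → contributes +6 144 000 mm⁴
  top flange (beyond web): d = 68 mm → contributes +9 755 136 mm⁴
  bottom flange (beyond web): d = -68 mm → contributes +9 755 136 mm⁴
Total I = 25 654 272 mm⁴.
For the y-axis: x̄ = 40.071 mm.
Repeating about the centroidal y-axis gives I_y = 7 409 772 mm⁴.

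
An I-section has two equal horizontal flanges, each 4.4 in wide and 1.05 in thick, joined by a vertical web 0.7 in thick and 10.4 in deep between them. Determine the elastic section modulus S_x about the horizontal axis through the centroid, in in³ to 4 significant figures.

S_x ≈ 59.09 in³

Treat the section as a set of non-overlapping primitives; coordinates are from the bounding-box lower-left.
Bottom flange: 4.4 × 1.05, A = 4.62 in², y = 0.525 in, Ī = 0.424463 in⁴.
Web: 0.7 × 10.4, A = 7.28 in², y = 6.25 in, Ī = 65.6171 in⁴.
Top flange: 4.4 × 1.05, A = 4.62 in², y = 11.975 in, Ī = 0.424463 in⁴.
By symmetry the centroid is at mid-height, ȳ = 6.25 in.
Transfer each piece to the horizontal axis through the centroid using Ī + A·d² with d = y − 6.25:
  bottom flange: d = -5.725 in → contributes +151.848 in⁴
  web: d = 0 in → contributes +65.6171 in⁴
  top flange: d = 5.725 in → contributes +151.848 in⁴
Total I = 369.313 in⁴.
Extreme fibre distance c = 6.25 in; S = I/c = 59.09 in³.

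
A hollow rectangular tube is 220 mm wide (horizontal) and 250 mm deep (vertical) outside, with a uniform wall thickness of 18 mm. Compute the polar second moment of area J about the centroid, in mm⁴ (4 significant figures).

J ≈ 2.469 × 10⁸ mm⁴

Break the section into simple shapes (no overlaps), measuring from the bottom-left corner of the bounding box.
Outer rectangle: 220 × 250, A = 55 000 mm², y = 125 mm, Ī = 286 458 333 mm⁴.
Inner void (subtracted): 184 × 214, A = 39 376 mm², y = 125 mm, Ī = 150 271 941 mm⁴.
By symmetry the centroid is at mid-height, ȳ = 125 mm.
All pieces are centred on the centroidal x-axis, so I = ΣĪ (holes subtracted) = 136 186 392 mm⁴.
Repeating about the centroidal y-axis gives I_y = 110 740 512 mm⁴.
Polar second moment: J = I_x + I_y = 246 926 904 mm⁴.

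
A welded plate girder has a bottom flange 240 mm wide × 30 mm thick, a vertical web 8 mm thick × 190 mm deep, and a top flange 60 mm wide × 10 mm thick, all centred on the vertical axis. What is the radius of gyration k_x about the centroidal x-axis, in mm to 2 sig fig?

Treat the section as a set of non-overlapping primitives; coordinates are from the bounding-box lower-left.
Bottom plate: 240 × 30, A = 7 200 mm², y = 15 mm, Ī = 540 000 mm⁴.
Web plate: 8 × 190, A = 1 520 mm², y = 125 mm, Ī = 4 572 667 mm⁴.
Top plate: 60 × 10, A = 600 mm², y = 225 mm, Ī = 5 000 mm⁴.
Centroid: ȳ = ΣA·y / ΣA = 46.46 mm.
Transfer each piece to the centroidal x-axis using Ī + A·d² with d = y − 46.46:
  bottom plate: d = -31.46 mm → contributes +7 665 718 mm⁴
  web plate: d = 78.54 mm → contributes +13 949 019 mm⁴
  top plate: d = 178.5 mm → contributes +19 131 084 mm⁴
Total I = 40 745 821 mm⁴.
Radius of gyration: k = √(I/A) = √(40 745 821 / 9 320) = 66.12 mm.

k_x ≈ 66 mm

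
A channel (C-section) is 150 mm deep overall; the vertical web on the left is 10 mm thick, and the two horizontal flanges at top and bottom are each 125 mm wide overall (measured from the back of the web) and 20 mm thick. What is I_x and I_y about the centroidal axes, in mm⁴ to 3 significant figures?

I_x ≈ 2.24 × 10⁷ mm⁴, I_y ≈ 9.50 × 10⁶ mm⁴

Treat the section as a set of non-overlapping primitives; coordinates are from the bounding-box lower-left.
Web: 10 × 150, A = 1 500 mm², y = 75 mm, Ī = 2 812 500 mm⁴.
Top flange (beyond web): 115 × 20, A = 2 300 mm², y = 140 mm, Ī = 76 667 mm⁴.
Bottom flange (beyond web): 115 × 20, A = 2 300 mm², y = 10 mm, Ī = 76 667 mm⁴.
By symmetry the centroid is at mid-height, ȳ = 75 mm.
Transfer each piece to the centroidal x-axis using Ī + A·d² with d = y − 75:
  web: d = 0 mm → contributes +2 812 500 mm⁴
  top flange (beyond web): d = 65 mm → contributes +9 794 167 mm⁴
  bottom flange (beyond web): d = -65 mm → contributes +9 794 167 mm⁴
Total I = 22 400 833 mm⁴.
For the y-axis: x̄ = 52.131 mm.
Repeating about the centroidal y-axis gives I_y = 9 500 628 mm⁴.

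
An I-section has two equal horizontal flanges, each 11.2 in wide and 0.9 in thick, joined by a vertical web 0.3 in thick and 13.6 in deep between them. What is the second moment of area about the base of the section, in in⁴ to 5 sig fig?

Break the section into simple shapes (no overlaps), measuring from the bottom-left corner of the bounding box.
Bottom flange: 11.2 × 0.9, A = 10.08 in², y = 0.45 in, Ī = 0.6804 in⁴.
Web: 0.3 × 13.6, A = 4.08 in², y = 7.7 in, Ī = 62.8864 in⁴.
Top flange: 11.2 × 0.9, A = 10.08 in², y = 14.95 in, Ī = 0.6804 in⁴.
Transfer each piece to the base of the section using Ī + A·d² with d = y − 0:
  bottom flange: d = 0.45 in → contributes +2.7216 in⁴
  web: d = 7.7 in → contributes +304.7896 in⁴
  top flange: d = 14.95 in → contributes +2253.586 in⁴
Total I = 2561.097 in⁴.

I_base ≈ 2561.1 in⁴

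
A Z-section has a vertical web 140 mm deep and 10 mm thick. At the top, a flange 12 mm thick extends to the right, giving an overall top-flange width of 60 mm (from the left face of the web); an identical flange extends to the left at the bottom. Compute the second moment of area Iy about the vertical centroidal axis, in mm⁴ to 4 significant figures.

Iy ≈ 1.342 × 10⁶ mm⁴

Treat the section as a set of non-overlapping primitives; coordinates are from the bounding-box lower-left.
Web: 10 × 140, A = 1 400 mm², x = 55 mm, Ī = 11666.7 mm⁴.
Top flange (beyond web): 50 × 12, A = 600 mm², x = 85 mm, Ī = 125 000 mm⁴.
Bottom flange (beyond web): 50 × 12, A = 600 mm², x = 25 mm, Ī = 125 000 mm⁴.
Centroid: x̄ = ΣA·x / ΣA = 55 mm.
Transfer each piece to the vertical centroidal axis using Ī + A·d² with d = x − 55:
  web: d = 0 mm → contributes +11666.7 mm⁴
  top flange (beyond web): d = 30 mm → contributes +665 000 mm⁴
  bottom flange (beyond web): d = -30 mm → contributes +665 000 mm⁴
Total I = 1 341 667 mm⁴.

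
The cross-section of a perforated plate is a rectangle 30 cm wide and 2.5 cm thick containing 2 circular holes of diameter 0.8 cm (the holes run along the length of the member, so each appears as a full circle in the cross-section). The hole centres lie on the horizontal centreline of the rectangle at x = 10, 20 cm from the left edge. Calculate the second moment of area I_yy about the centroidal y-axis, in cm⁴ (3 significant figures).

Treat the section as a set of non-overlapping primitives; coordinates are from the bounding-box lower-left.
Plate: 30 × 2.5, A = 75 cm², x = 15 cm, Ī = 5 625 cm⁴.
Hole 1 (subtracted): ⌀0.8, A = 0.50265 cm², x = 10 cm, Ī = 0.020106 cm⁴.
Hole 2 (subtracted): ⌀0.8, A = 0.50265 cm², x = 20 cm, Ī = 0.020106 cm⁴.
By symmetry the centroid is at mid-width, x̄ = 15 cm.
Transfer each piece to the centroidal y-axis using Ī + A·d² with d = x − 15:
  plate: d = 0 cm → contributes +5 625 cm⁴
  hole 1: d = -5 cm → contributes −12.586 cm⁴
  hole 2: d = 5 cm → contributes −12.586 cm⁴
Total I = 5599.8 cm⁴.

I_yy ≈ 5600 cm⁴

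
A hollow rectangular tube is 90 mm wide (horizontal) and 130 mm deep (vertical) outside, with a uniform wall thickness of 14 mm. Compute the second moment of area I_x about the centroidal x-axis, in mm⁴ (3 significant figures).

I_x ≈ 1.10 × 10⁷ mm⁴

Decompose the section into non-overlapping parts with the origin at the bottom-left of its bounding rectangle.
Outer rectangle: 90 × 130, A = 11 700 mm², y = 65 mm, Ī = 16 477 500 mm⁴.
Inner void (subtracted): 62 × 102, A = 6 324 mm², y = 65 mm, Ī = 5 482 908 mm⁴.
By symmetry the centroid is at mid-height, ȳ = 65 mm.
All pieces are centred on the centroidal x-axis, so I = ΣĪ (holes subtracted) = 10 994 592 mm⁴.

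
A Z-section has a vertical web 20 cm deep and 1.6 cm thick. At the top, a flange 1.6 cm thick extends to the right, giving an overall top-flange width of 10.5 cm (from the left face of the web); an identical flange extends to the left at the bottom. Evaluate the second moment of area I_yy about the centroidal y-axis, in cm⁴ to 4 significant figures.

Break the section into simple shapes (no overlaps), measuring from the bottom-left corner of the bounding box.
Web: 1.6 × 20, A = 32 cm², x = 9.7 cm, Ī = 6.82667 cm⁴.
Top flange (beyond web): 8.9 × 1.6, A = 14.24 cm², x = 14.95 cm, Ī = 93.9959 cm⁴.
Bottom flange (beyond web): 8.9 × 1.6, A = 14.24 cm², x = 4.45 cm, Ī = 93.9959 cm⁴.
Centroid: x̄ = ΣA·x / ΣA = 9.7 cm.
Transfer each piece to the centroidal y-axis using Ī + A·d² with d = x − 9.7:
  web: d = 0 cm → contributes +6.82667 cm⁴
  top flange (beyond web): d = 5.25 cm → contributes +486.486 cm⁴
  bottom flange (beyond web): d = -5.25 cm → contributes +486.486 cm⁴
Total I = 979.798 cm⁴.

I_yy ≈ 979.8 cm⁴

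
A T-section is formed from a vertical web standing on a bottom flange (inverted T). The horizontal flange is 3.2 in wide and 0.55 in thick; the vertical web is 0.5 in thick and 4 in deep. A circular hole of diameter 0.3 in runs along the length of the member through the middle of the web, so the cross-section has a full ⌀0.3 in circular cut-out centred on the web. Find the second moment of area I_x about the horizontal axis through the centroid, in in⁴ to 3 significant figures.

Treat the section as a set of non-overlapping primitives; coordinates are from the bounding-box lower-left.
Flange: 3.2 × 0.55, A = 1.76 in², y = 0.275 in, Ī = 0.044367 in⁴.
Web: 0.5 × 4, A = 2 in², y = 2.55 in, Ī = 2.6667 in⁴.
Hole (subtracted): ⌀0.3, A = 0.070686 in², y = 2.55 in, Ī = 0.00039761 in⁴.
Centroid: ȳ = ΣA·y / ΣA = 1.4647 in.
Transfer each piece to the horizontal axis through the centroid using Ī + A·d² with d = y − 1.4647:
  flange: d = -1.1897 in → contributes +2.5355 in⁴
  web: d = 1.0853 in → contributes +5.0224 in⁴
  hole: d = 1.0853 in → contributes −0.083656 in⁴
Total I = 7.4742 in⁴.

I_x ≈ 7.47 in⁴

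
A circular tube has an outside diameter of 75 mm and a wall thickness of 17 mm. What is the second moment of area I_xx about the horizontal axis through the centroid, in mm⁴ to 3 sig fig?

Break the section into simple shapes (no overlaps), measuring from the bottom-left corner of the bounding box.
Outer circle: ⌀75, A = 4417.9 mm², y = 37.5 mm, Ī = 1 553 156 mm⁴.
Bore (subtracted): ⌀41, A = 1320.3 mm², y = 37.5 mm, Ī = 138 709 mm⁴.
By symmetry the centroid is at mid-height, ȳ = 37.5 mm.
All pieces are centred on the horizontal axis through the centroid, so I = ΣĪ (holes subtracted) = 1 414 446 mm⁴.

I_xx ≈ 1.41 × 10⁶ mm⁴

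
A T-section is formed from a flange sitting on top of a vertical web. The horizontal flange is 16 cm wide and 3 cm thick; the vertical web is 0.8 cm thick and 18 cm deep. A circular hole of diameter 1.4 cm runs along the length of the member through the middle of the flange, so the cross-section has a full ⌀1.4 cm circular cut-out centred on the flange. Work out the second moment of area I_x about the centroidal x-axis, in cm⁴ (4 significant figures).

Treat the section as a set of non-overlapping primitives; coordinates are from the bounding-box lower-left.
Flange: 16 × 3, A = 48 cm², y = 19.5 cm, Ī = 36 cm⁴.
Web: 0.8 × 18, A = 14.4 cm², y = 9 cm, Ī = 388.8 cm⁴.
Hole (subtracted): ⌀1.4, A = 1.53938 cm², y = 19.5 cm, Ī = 0.188574 cm⁴.
Centroid: ȳ = ΣA·y / ΣA = 17.0156 cm.
Transfer each piece to the centroidal x-axis using Ī + A·d² with d = y − 17.0156:
  flange: d = 2.48437 cm → contributes +332.259 cm⁴
  web: d = -8.01563 cm → contributes +1314.01 cm⁴
  hole: d = 2.48437 cm → contributes −9.68974 cm⁴
Total I = 1636.58 cm⁴.

I_x ≈ 1637 cm⁴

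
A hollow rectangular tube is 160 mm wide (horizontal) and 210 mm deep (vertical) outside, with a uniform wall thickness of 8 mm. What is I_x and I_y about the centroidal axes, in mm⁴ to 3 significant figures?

Split into non-overlapping primitives; take the origin at the lower-left of the bounding box.
Outer rectangle: 160 × 210, A = 33 600 mm², y = 105 mm, Ī = 123 480 000 mm⁴.
Inner void (subtracted): 144 × 194, A = 27 936 mm², y = 105 mm, Ī = 87 616 608 mm⁴.
By symmetry the centroid is at mid-height, ȳ = 105 mm.
All pieces are centred on the centroidal x-axis, so I = ΣĪ (holes subtracted) = 35 863 392 mm⁴.
Repeating about the centroidal y-axis gives I_y = 23 406 592 mm⁴.

I_x ≈ 3.59 × 10⁷ mm⁴, I_y ≈ 2.34 × 10⁷ mm⁴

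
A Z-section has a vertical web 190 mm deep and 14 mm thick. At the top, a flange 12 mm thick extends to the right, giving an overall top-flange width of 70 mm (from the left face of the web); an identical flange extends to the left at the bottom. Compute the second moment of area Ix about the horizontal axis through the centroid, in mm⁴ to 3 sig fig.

Ix ≈ 1.87 × 10⁷ mm⁴

Decompose the section into non-overlapping parts with the origin at the bottom-left of its bounding rectangle.
Web: 14 × 190, A = 2 660 mm², y = 95 mm, Ī = 8 002 167 mm⁴.
Top flange (beyond web): 56 × 12, A = 672 mm², y = 184 mm, Ī = 8 064 mm⁴.
Bottom flange (beyond web): 56 × 12, A = 672 mm², y = 6 mm, Ī = 8 064 mm⁴.
Centroid: ȳ = ΣA·y / ΣA = 95 mm.
Transfer each piece to the horizontal axis through the centroid using Ī + A·d² with d = y − 95:
  web: d = 0 mm → contributes +8 002 167 mm⁴
  top flange (beyond web): d = 89 mm → contributes +5 330 976 mm⁴
  bottom flange (beyond web): d = -89 mm → contributes +5 330 976 mm⁴
Total I = 18 664 119 mm⁴.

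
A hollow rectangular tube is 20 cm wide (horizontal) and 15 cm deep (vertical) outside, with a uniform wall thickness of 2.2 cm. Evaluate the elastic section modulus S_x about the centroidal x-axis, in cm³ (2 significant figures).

Treat the section as a set of non-overlapping primitives; coordinates are from the bounding-box lower-left.
Outer rectangle: 20 × 15, A = 300 cm², y = 7.5 cm, Ī = 5 625 cm⁴.
Inner void (subtracted): 15.6 × 10.6, A = 165.4 cm², y = 7.5 cm, Ī = 1 548 cm⁴.
By symmetry the centroid is at mid-height, ȳ = 7.5 cm.
All pieces are centred on the centroidal x-axis, so I = ΣĪ (holes subtracted) = 4 077 cm⁴.
Extreme fibre distance c = 7.5 cm; S = I/c = 543.6 cm³.

S_x ≈ 540 cm³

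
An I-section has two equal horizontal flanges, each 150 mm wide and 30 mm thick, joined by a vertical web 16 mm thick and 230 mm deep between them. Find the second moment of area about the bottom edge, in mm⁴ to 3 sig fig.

I_base ≈ 4.36 × 10⁸ mm⁴

Treat the section as a set of non-overlapping primitives; coordinates are from the bounding-box lower-left.
Bottom flange: 150 × 30, A = 4 500 mm², y = 15 mm, Ī = 337 500 mm⁴.
Web: 16 × 230, A = 3 680 mm², y = 145 mm, Ī = 16 222 667 mm⁴.
Top flange: 150 × 30, A = 4 500 mm², y = 275 mm, Ī = 337 500 mm⁴.
Transfer each piece to the base of the section using Ī + A·d² with d = y − 0:
  bottom flange: d = 15 mm → contributes +1 350 000 mm⁴
  web: d = 145 mm → contributes +93 594 667 mm⁴
  top flange: d = 275 mm → contributes +340 650 000 mm⁴
Total I = 435 594 667 mm⁴.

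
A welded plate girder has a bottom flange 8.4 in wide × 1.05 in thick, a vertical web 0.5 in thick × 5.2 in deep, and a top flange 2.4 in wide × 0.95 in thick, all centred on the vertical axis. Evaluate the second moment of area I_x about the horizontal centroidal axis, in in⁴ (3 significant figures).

Decompose the section into non-overlapping parts with the origin at the bottom-left of its bounding rectangle.
Bottom plate: 8.4 × 1.05, A = 8.82 in², y = 0.525 in, Ī = 0.81034 in⁴.
Web plate: 0.5 × 5.2, A = 2.6 in², y = 3.65 in, Ī = 5.8587 in⁴.
Top plate: 2.4 × 0.95, A = 2.28 in², y = 6.725 in, Ī = 0.17148 in⁴.
Centroid: ȳ = ΣA·y / ΣA = 2.1499 in.
Transfer each piece to the horizontal centroidal axis using Ī + A·d² with d = y − 2.1499:
  bottom plate: d = -1.6249 in → contributes +24.098 in⁴
  web plate: d = 1.5001 in → contributes +11.71 in⁴
  top plate: d = 4.5751 in → contributes +47.896 in⁴
Total I = 83.703 in⁴.

I_x ≈ 83.7 in⁴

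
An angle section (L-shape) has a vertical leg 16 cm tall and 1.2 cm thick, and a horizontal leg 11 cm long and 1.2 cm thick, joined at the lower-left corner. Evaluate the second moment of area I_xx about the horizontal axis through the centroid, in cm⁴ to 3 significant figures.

I_xx ≈ 810 cm⁴

Split into non-overlapping primitives; take the origin at the lower-left of the bounding box.
Vertical leg: 1.2 × 16, A = 19.2 cm², y = 8 cm, Ī = 409.6 cm⁴.
Horizontal leg (remainder): 9.8 × 1.2, A = 11.76 cm², y = 0.6 cm, Ī = 1.4112 cm⁴.
Centroid: ȳ = ΣA·y / ΣA = 5.1891 cm.
Transfer each piece to the horizontal axis through the centroid using Ī + A·d² with d = y − 5.1891:
  vertical leg: d = 2.8109 cm → contributes +561.3 cm⁴
  horizontal leg (remainder): d = -4.5891 cm → contributes +249.08 cm⁴
Total I = 810.38 cm⁴.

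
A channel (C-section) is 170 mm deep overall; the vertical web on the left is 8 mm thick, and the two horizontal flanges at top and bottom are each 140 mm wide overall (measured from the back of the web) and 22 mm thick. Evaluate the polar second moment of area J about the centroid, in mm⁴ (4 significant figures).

J ≈ 4.915 × 10⁷ mm⁴

Treat the section as a set of non-overlapping primitives; coordinates are from the bounding-box lower-left.
Web: 8 × 170, A = 1 360 mm², y = 85 mm, Ī = 3 275 333 mm⁴.
Top flange (beyond web): 132 × 22, A = 2 904 mm², y = 159 mm, Ī = 117 128 mm⁴.
Bottom flange (beyond web): 132 × 22, A = 2 904 mm², y = 11 mm, Ī = 117 128 mm⁴.
By symmetry the centroid is at mid-height, ȳ = 85 mm.
Transfer each piece to the centroidal x-axis using Ī + A·d² with d = y − 85:
  web: d = 0 mm → contributes +3 275 333 mm⁴
  top flange (beyond web): d = 74 mm → contributes +16 019 432 mm⁴
  bottom flange (beyond web): d = -74 mm → contributes +16 019 432 mm⁴
Total I = 35 314 197 mm⁴.
For the y-axis: x̄ = 60.7188 mm.
Repeating about the centroidal y-axis gives I_y = 13 840 094 mm⁴.
Polar second moment: J = I_x + I_y = 49 154 292 mm⁴.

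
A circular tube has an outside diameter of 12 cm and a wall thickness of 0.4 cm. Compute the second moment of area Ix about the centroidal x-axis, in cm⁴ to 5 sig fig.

Break the section into simple shapes (no overlaps), measuring from the bottom-left corner of the bounding box.
Outer circle: ⌀12, A = 113.0973 cm², y = 6 cm, Ī = 1017.876 cm⁴.
Bore (subtracted): ⌀11.2, A = 98.52035 cm², y = 6 cm, Ī = 772.3995 cm⁴.
By symmetry the centroid is at mid-height, ȳ = 6 cm.
All pieces are centred on the centroidal x-axis, so I = ΣĪ (holes subtracted) = 245.4765 cm⁴.

Ix ≈ 245.48 cm⁴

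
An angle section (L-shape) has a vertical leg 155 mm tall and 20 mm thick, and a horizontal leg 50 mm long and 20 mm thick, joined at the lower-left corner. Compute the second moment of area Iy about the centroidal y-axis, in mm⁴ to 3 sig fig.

Treat the section as a set of non-overlapping primitives; coordinates are from the bounding-box lower-left.
Vertical leg: 20 × 155, A = 3 100 mm², x = 10 mm, Ī = 103 333 mm⁴.
Horizontal leg (remainder): 30 × 20, A = 600 mm², x = 35 mm, Ī = 45 000 mm⁴.
Centroid: x̄ = ΣA·x / ΣA = 14.054 mm.
Transfer each piece to the centroidal y-axis using Ī + A·d² with d = x − 14.054:
  vertical leg: d = -4.0541 mm → contributes +154 283 mm⁴
  horizontal leg (remainder): d = 20.946 mm → contributes +308 240 mm⁴
Total I = 462 523 mm⁴.

Iy ≈ 4.63 × 10⁵ mm⁴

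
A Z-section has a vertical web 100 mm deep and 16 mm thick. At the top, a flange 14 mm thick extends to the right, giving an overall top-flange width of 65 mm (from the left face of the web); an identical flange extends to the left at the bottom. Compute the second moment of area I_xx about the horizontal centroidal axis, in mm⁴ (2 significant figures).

Break the section into simple shapes (no overlaps), measuring from the bottom-left corner of the bounding box.
Web: 16 × 100, A = 1 600 mm², y = 50 mm, Ī = 1 333 333 mm⁴.
Top flange (beyond web): 49 × 14, A = 686 mm², y = 93 mm, Ī = 11 205 mm⁴.
Bottom flange (beyond web): 49 × 14, A = 686 mm², y = 7 mm, Ī = 11 205 mm⁴.
Centroid: ȳ = ΣA·y / ΣA = 50 mm.
Transfer each piece to the horizontal centroidal axis using Ī + A·d² with d = y − 50:
  web: d = 0 mm → contributes +1 333 333 mm⁴
  top flange (beyond web): d = 43 mm → contributes +1 279 619 mm⁴
  bottom flange (beyond web): d = -43 mm → contributes +1 279 619 mm⁴
Total I = 3 892 571 mm⁴.

I_xx ≈ 3.9 × 10⁶ mm⁴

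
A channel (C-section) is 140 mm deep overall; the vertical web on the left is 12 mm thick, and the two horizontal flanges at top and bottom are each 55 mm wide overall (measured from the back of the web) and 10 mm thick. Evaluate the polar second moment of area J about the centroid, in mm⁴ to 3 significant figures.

Split into non-overlapping primitives; take the origin at the lower-left of the bounding box.
Web: 12 × 140, A = 1 680 mm², y = 70 mm, Ī = 2 744 000 mm⁴.
Top flange (beyond web): 43 × 10, A = 430 mm², y = 135 mm, Ī = 3583.3 mm⁴.
Bottom flange (beyond web): 43 × 10, A = 430 mm², y = 5 mm, Ī = 3583.3 mm⁴.
By symmetry the centroid is at mid-height, ȳ = 70 mm.
Transfer each piece to the centroidal x-axis using Ī + A·d² with d = y − 70:
  web: d = 0 mm → contributes +2 744 000 mm⁴
  top flange (beyond web): d = 65 mm → contributes +1 820 333 mm⁴
  bottom flange (beyond web): d = -65 mm → contributes +1 820 333 mm⁴
Total I = 6 384 667 mm⁴.
For the y-axis: x̄ = 15.311 mm.
Repeating about the centroidal y-axis gives I_y = 582 841 mm⁴.
Polar second moment: J = I_x + I_y = 6 967 508 mm⁴.

J ≈ 6.97 × 10⁶ mm⁴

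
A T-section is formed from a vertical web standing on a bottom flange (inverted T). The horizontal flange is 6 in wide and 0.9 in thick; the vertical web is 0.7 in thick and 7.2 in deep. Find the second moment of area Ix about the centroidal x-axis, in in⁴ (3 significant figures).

Decompose the section into non-overlapping parts with the origin at the bottom-left of its bounding rectangle.
Flange: 6 × 0.9, A = 5.4 in², y = 0.45 in, Ī = 0.3645 in⁴.
Web: 0.7 × 7.2, A = 5.04 in², y = 4.5 in, Ī = 21.773 in⁴.
Centroid: ȳ = ΣA·y / ΣA = 2.4052 in.
Transfer each piece to the centroidal x-axis using Ī + A·d² with d = y − 2.4052:
  flange: d = -1.9552 in → contributes +21.007 in⁴
  web: d = 2.0948 in → contributes +43.89 in⁴
Total I = 64.897 in⁴.

Ix ≈ 64.9 in⁴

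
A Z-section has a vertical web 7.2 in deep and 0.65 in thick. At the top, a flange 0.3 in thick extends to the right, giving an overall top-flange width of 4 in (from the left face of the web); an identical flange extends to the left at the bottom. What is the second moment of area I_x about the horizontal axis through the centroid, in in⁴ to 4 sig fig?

I_x ≈ 44.16 in⁴

Break the section into simple shapes (no overlaps), measuring from the bottom-left corner of the bounding box.
Web: 0.65 × 7.2, A = 4.68 in², y = 3.6 in, Ī = 20.2176 in⁴.
Top flange (beyond web): 3.35 × 0.3, A = 1.005 in², y = 7.05 in, Ī = 0.0075375 in⁴.
Bottom flange (beyond web): 3.35 × 0.3, A = 1.005 in², y = 0.15 in, Ī = 0.0075375 in⁴.
Centroid: ȳ = ΣA·y / ΣA = 3.6 in.
Transfer each piece to the horizontal axis through the centroid using Ī + A·d² with d = y − 3.6:
  web: d = 0 in → contributes +20.2176 in⁴
  top flange (beyond web): d = 3.45 in → contributes +11.9696 in⁴
  bottom flange (beyond web): d = -3.45 in → contributes +11.9696 in⁴
Total I = 44.1567 in⁴.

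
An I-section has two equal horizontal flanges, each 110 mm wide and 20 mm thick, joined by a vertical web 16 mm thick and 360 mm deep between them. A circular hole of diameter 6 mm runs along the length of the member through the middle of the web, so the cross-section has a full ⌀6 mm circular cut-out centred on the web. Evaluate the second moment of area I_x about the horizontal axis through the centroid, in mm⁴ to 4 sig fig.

Break the section into simple shapes (no overlaps), measuring from the bottom-left corner of the bounding box.
Bottom flange: 110 × 20, A = 2 200 mm², y = 10 mm, Ī = 73333.3 mm⁴.
Web: 16 × 360, A = 5 760 mm², y = 200 mm, Ī = 62 208 000 mm⁴.
Top flange: 110 × 20, A = 2 200 mm², y = 390 mm, Ī = 73333.3 mm⁴.
Hole (subtracted): ⌀6, A = 28.2743 mm², y = 200 mm, Ī = 63.6173 mm⁴.
By symmetry the centroid is at mid-height, ȳ = 200 mm.
Transfer each piece to the horizontal axis through the centroid using Ī + A·d² with d = y − 200:
  bottom flange: d = -190 mm → contributes +79 493 333 mm⁴
  web: d = 0 mm → contributes +62 208 000 mm⁴
  top flange: d = 190 mm → contributes +79 493 333 mm⁴
  hole: d = 0 mm → contributes −63.6173 mm⁴
Total I = 221 194 603 mm⁴.

I_x ≈ 2.212 × 10⁸ mm⁴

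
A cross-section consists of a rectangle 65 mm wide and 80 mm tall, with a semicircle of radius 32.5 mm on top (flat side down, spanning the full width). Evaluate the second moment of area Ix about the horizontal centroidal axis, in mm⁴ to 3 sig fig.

Split into non-overlapping primitives; take the origin at the lower-left of the bounding box.
Rectangular body: 65 × 80, A = 5 200 mm², y = 40 mm, Ī = 2 773 333 mm⁴.
Semicircular cap: semicircle r = 32.5, A = 1659.2 mm², y = 93.793 mm, Ī = 122 452 mm⁴.
Centroid: ȳ = ΣA·y / ΣA = 53.012 mm.
Transfer each piece to the horizontal centroidal axis using Ī + A·d² with d = y − 53.012:
  rectangular body: d = -13.012 mm → contributes +3 653 762 mm⁴
  semicircular cap: d = 40.781 mm → contributes +2 881 827 mm⁴
Total I = 6 535 588 mm⁴.

Ix ≈ 6.54 × 10⁶ mm⁴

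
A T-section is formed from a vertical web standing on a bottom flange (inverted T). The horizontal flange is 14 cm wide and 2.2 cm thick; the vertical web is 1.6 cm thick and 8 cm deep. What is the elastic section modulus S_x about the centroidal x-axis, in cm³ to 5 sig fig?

S_x ≈ 41.548 cm³

Split into non-overlapping primitives; take the origin at the lower-left of the bounding box.
Flange: 14 × 2.2, A = 30.8 cm², y = 1.1 cm, Ī = 12.42267 cm⁴.
Web: 1.6 × 8, A = 12.8 cm², y = 6.2 cm, Ī = 68.26667 cm⁴.
Centroid: ȳ = ΣA·y / ΣA = 2.597248 cm.
Transfer each piece to the centroidal x-axis using Ī + A·d² with d = y − 2.597248:
  flange: d = -1.497248 cm → contributes +81.46859 cm⁴
  web: d = 3.602752 cm → contributes +234.4084 cm⁴
Total I = 315.877 cm⁴.
Extreme fibre distance c = 7.602752 cm; S = I/c = 41.54772 cm³.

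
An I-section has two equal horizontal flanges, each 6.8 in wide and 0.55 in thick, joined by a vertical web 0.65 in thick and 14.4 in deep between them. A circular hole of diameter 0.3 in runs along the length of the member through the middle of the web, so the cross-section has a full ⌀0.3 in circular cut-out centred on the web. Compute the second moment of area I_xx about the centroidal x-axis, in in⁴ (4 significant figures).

I_xx ≈ 579.9 in⁴

Split into non-overlapping primitives; take the origin at the lower-left of the bounding box.
Bottom flange: 6.8 × 0.55, A = 3.74 in², y = 0.275 in, Ī = 0.0942792 in⁴.
Web: 0.65 × 14.4, A = 9.36 in², y = 7.75 in, Ī = 161.741 in⁴.
Top flange: 6.8 × 0.55, A = 3.74 in², y = 15.225 in, Ī = 0.0942792 in⁴.
Hole (subtracted): ⌀0.3, A = 0.0706858 in², y = 7.75 in, Ī = 0.000397608 in⁴.
By symmetry the centroid is at mid-height, ȳ = 7.75 in.
Transfer each piece to the centroidal x-axis using Ī + A·d² with d = y − 7.75:
  bottom flange: d = -7.475 in → contributes +209.069 in⁴
  web: d = 0 in → contributes +161.741 in⁴
  top flange: d = 7.475 in → contributes +209.069 in⁴
  hole: d = 0 in → contributes −0.000397608 in⁴
Total I = 579.879 in⁴.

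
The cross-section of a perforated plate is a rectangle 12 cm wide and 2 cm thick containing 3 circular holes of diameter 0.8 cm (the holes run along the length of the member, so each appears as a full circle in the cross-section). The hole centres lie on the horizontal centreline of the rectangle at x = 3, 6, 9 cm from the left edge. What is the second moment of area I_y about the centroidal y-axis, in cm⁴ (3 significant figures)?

Break the section into simple shapes (no overlaps), measuring from the bottom-left corner of the bounding box.
Plate: 12 × 2, A = 24 cm², x = 6 cm, Ī = 288 cm⁴.
Hole 1 (subtracted): ⌀0.8, A = 0.50265 cm², x = 3 cm, Ī = 0.020106 cm⁴.
Hole 2 (subtracted): ⌀0.8, A = 0.50265 cm², x = 6 cm, Ī = 0.020106 cm⁴.
Hole 3 (subtracted): ⌀0.8, A = 0.50265 cm², x = 9 cm, Ī = 0.020106 cm⁴.
By symmetry the centroid is at mid-width, x̄ = 6 cm.
Transfer each piece to the centroidal y-axis using Ī + A·d² with d = x − 6:
  plate: d = 0 cm → contributes +288 cm⁴
  hole 1: d = -3 cm → contributes −4.544 cm⁴
  hole 2: d = 0 cm → contributes −0.020106 cm⁴
  hole 3: d = 3 cm → contributes −4.544 cm⁴
Total I = 278.89 cm⁴.

I_y ≈ 279 cm⁴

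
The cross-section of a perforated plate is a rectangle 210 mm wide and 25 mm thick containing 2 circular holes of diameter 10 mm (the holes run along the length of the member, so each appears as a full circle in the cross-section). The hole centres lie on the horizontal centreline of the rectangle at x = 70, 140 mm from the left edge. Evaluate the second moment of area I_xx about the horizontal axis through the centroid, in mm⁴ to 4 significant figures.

I_xx ≈ 2.725 × 10⁵ mm⁴

Decompose the section into non-overlapping parts with the origin at the bottom-left of its bounding rectangle.
Plate: 210 × 25, A = 5 250 mm², y = 12.5 mm, Ī = 273 438 mm⁴.
Hole 1 (subtracted): ⌀10, A = 78.5398 mm², y = 12.5 mm, Ī = 490.874 mm⁴.
Hole 2 (subtracted): ⌀10, A = 78.5398 mm², y = 12.5 mm, Ī = 490.874 mm⁴.
By symmetry the centroid is at mid-height, ȳ = 12.5 mm.
All pieces are centred on the horizontal axis through the centroid, so I = ΣĪ (holes subtracted) = 272 456 mm⁴.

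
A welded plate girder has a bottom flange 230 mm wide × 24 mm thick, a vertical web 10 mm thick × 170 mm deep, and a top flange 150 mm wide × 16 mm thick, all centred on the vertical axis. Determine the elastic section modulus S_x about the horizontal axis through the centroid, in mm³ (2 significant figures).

S_x ≈ 5.0 × 10⁵ mm³

Decompose the section into non-overlapping parts with the origin at the bottom-left of its bounding rectangle.
Bottom plate: 230 × 24, A = 5 520 mm², y = 12 mm, Ī = 264 960 mm⁴.
Web plate: 10 × 170, A = 1 700 mm², y = 109 mm, Ī = 4 094 167 mm⁴.
Top plate: 150 × 16, A = 2 400 mm², y = 202 mm, Ī = 51 200 mm⁴.
Centroid: ȳ = ΣA·y / ΣA = 76.54 mm.
Transfer each piece to the horizontal axis through the centroid using Ī + A·d² with d = y − 76.54:
  bottom plate: d = -64.54 mm → contributes +23 259 899 mm⁴
  web plate: d = 32.46 mm → contributes +5 885 085 mm⁴
  top plate: d = 125.5 mm → contributes +37 826 130 mm⁴
Total I = 66 971 114 mm⁴.
Extreme fibre distance c = 133.5 mm; S = I/c = 501 816 mm³.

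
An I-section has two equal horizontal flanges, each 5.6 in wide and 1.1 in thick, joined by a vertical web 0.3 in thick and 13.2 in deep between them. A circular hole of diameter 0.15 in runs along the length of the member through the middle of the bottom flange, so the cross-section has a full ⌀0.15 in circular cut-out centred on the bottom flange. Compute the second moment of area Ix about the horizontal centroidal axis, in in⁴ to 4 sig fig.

Ix ≈ 687.7 in⁴

Treat the section as a set of non-overlapping primitives; coordinates are from the bounding-box lower-left.
Bottom flange: 5.6 × 1.1, A = 6.16 in², y = 0.55 in, Ī = 0.621133 in⁴.
Web: 0.3 × 13.2, A = 3.96 in², y = 7.7 in, Ī = 57.4992 in⁴.
Top flange: 5.6 × 1.1, A = 6.16 in², y = 14.85 in, Ī = 0.621133 in⁴.
Hole (subtracted): ⌀0.15, A = 0.0176715 in², y = 0.55 in, Ī = 0.0000248505 in⁴.
Centroid: ȳ = ΣA·y / ΣA = 7.70777 in.
Transfer each piece to the horizontal centroidal axis using Ī + A·d² with d = y − 7.70777:
  bottom flange: d = -7.15777 in → contributes +316.221 in⁴
  web: d = -0.00776955 in → contributes +57.4994 in⁴
  top flange: d = 7.14223 in → contributes +314.852 in⁴
  hole: d = -7.15777 in → contributes −0.905398 in⁴
Total I = 687.666 in⁴.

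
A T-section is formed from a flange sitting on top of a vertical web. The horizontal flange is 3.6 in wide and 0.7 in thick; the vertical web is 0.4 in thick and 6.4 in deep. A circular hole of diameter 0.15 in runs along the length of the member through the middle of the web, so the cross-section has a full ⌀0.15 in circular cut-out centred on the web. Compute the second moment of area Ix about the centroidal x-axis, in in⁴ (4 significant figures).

Decompose the section into non-overlapping parts with the origin at the bottom-left of its bounding rectangle.
Flange: 3.6 × 0.7, A = 2.52 in², y = 6.75 in, Ī = 0.1029 in⁴.
Web: 0.4 × 6.4, A = 2.56 in², y = 3.2 in, Ī = 8.73813 in⁴.
Hole (subtracted): ⌀0.15, A = 0.0176715 in², y = 3.2 in, Ī = 0.0000248505 in⁴.
Centroid: ȳ = ΣA·y / ΣA = 4.96717 in.
Transfer each piece to the centroidal x-axis using Ī + A·d² with d = y − 4.96717:
  flange: d = 1.78283 in → contributes +8.11267 in⁴
  web: d = -1.76717 in → contributes +16.7327 in⁴
  hole: d = -1.76717 in → contributes −0.0552109 in⁴
Total I = 24.7902 in⁴.

Ix ≈ 24.79 in⁴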